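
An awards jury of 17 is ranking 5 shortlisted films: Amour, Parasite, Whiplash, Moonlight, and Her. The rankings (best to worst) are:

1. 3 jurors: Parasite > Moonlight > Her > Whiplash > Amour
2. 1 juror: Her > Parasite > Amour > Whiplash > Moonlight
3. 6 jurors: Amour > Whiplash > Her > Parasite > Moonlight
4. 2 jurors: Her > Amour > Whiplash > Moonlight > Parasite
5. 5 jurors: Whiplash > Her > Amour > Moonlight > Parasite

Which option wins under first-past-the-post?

First-place votes: Amour 6, Parasite 3, Whiplash 5, Moonlight 0, Her 3.
Amour has the most first-place votes.

Amour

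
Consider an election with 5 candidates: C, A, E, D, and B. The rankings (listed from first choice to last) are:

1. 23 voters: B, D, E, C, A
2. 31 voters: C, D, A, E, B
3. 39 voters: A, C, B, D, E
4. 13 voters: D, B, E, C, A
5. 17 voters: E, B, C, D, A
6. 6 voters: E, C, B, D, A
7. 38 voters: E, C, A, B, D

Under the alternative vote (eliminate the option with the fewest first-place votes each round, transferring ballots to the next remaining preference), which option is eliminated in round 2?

Round 1: C 31, A 39, E 61, D 13, B 23. Eliminate D.
Round 2: C 31, A 39, E 61, B 36. Eliminate C.

C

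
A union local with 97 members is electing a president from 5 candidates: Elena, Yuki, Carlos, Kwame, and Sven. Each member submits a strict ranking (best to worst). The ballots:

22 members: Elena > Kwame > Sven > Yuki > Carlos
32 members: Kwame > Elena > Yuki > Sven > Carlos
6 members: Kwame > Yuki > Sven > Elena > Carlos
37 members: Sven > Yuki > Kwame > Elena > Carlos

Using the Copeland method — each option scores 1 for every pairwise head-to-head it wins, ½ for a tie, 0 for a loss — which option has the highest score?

Elena: beats Yuki, Carlos, and Sven; loses to Kwame → score 3.
Yuki: beats Carlos; loses to Elena, Kwame, and Sven → score 1.
Carlos: loses to Elena, Yuki, Kwame, and Sven → score 0.
Kwame: beats Elena, Yuki, Carlos, and Sven → score 4.
Sven: beats Yuki and Carlos; loses to Elena and Kwame → score 2.
Kwame has the best pairwise record.

Kwame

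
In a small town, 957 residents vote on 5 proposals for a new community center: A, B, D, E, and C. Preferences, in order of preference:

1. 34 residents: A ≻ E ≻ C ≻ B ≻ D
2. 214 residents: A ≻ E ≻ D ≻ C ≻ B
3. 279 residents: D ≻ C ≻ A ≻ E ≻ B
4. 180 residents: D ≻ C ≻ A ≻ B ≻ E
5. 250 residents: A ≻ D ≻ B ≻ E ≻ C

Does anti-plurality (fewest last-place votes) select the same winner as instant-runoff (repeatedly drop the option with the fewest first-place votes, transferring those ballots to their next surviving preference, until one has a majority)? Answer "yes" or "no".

Anti-plurality — last-place votes: A 0, B 493, D 34, E 180, C 250. Winner: A.
Instant-runoff — R1 A 498, B 0, D 459, E 0, C 0 (A winner). Winner: A.
The two methods agree.

yes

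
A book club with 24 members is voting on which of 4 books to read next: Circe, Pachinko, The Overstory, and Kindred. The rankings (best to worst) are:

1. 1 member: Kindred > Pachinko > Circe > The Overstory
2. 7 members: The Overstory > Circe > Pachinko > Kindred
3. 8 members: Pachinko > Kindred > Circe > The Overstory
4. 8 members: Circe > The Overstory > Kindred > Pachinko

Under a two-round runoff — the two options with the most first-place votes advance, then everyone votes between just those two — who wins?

Round 1 first-place votes: Circe 8, Pachinko 8, The Overstory 7, Kindred 1.
Pachinko and Circe advance.
Runoff: Pachinko is preferred to Circe by 9 voters; Circe by 15.
Circe wins the runoff.

Circe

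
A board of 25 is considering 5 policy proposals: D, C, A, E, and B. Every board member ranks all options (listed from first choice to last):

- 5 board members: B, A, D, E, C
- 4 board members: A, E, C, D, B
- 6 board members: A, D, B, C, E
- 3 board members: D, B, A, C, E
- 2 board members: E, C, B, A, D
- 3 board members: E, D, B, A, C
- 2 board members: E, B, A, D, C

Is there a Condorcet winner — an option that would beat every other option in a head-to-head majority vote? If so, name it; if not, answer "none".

none

Checking pairwise contests:
A beats D 19–6.
D beats C 19–6.
B beats A 15–10.
D beats E 14–11.
D beats B 16–9.
Every option loses at least one head-to-head, so there is no Condorcet winner.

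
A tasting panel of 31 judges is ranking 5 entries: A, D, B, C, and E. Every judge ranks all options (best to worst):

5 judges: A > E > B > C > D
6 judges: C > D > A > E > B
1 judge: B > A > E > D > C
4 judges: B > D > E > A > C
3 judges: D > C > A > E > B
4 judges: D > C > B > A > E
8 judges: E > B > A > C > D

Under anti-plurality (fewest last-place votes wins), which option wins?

Last-place votes: A 0, D 13, B 9, C 5, E 4.
A is ranked last by the fewest voters, so A wins.

A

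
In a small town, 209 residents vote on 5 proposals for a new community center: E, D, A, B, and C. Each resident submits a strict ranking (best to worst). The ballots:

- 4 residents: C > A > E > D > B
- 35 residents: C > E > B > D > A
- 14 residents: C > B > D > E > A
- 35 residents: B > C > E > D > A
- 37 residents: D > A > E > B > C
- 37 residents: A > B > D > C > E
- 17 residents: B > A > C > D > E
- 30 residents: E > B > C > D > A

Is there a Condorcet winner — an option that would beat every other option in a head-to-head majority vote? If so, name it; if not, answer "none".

none

Checking pairwise contests:
D beats E 105–104.
B beats D 168–41.
E beats A 114–95.
E beats B 106–103.
B beats C 156–53.
Every option loses at least one head-to-head, so there is no Condorcet winner.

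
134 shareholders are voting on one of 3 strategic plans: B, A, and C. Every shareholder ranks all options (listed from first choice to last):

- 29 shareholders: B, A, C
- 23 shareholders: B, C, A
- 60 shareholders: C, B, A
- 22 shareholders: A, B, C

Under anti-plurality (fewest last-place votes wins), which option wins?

B

Last-place votes: B 0, A 83, C 51.
B is ranked last by the fewest voters, so B wins.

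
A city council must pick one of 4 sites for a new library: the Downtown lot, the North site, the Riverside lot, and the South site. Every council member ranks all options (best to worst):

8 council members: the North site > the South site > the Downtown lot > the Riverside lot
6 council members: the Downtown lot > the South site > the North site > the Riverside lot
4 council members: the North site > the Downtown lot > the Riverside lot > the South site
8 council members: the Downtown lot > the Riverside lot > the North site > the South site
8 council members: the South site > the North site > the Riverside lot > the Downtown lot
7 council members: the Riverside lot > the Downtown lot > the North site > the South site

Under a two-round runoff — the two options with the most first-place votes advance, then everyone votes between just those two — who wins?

the Downtown lot

Round 1 first-place votes: the Downtown lot 14, the North site 12, the Riverside lot 7, the South site 8.
the Downtown lot and the North site advance.
Runoff: the Downtown lot is preferred to the North site by 21 voters; the North site by 20.
the Downtown lot wins the runoff.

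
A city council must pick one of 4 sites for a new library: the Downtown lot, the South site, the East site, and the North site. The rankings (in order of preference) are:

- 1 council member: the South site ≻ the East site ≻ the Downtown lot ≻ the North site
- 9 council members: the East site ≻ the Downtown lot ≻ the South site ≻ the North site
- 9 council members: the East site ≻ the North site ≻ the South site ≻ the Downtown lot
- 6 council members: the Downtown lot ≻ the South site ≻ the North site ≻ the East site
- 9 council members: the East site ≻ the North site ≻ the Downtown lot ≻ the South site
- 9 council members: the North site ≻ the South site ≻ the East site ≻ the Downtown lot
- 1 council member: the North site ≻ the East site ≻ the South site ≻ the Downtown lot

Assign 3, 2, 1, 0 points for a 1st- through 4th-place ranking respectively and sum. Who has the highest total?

the Downtown lot: 1·1 + 9·2 + 9·0 + 6·3 + 9·1 + 9·0 + 1·0 = 46
the South site: 1·3 + 9·1 + 9·1 + 6·2 + 9·0 + 9·2 + 1·1 = 52
the East site: 1·2 + 9·3 + 9·3 + 6·0 + 9·3 + 9·1 + 1·2 = 94
the North site: 1·0 + 9·0 + 9·2 + 6·1 + 9·2 + 9·3 + 1·3 = 72
the East site has the highest Borda score (94).

the East site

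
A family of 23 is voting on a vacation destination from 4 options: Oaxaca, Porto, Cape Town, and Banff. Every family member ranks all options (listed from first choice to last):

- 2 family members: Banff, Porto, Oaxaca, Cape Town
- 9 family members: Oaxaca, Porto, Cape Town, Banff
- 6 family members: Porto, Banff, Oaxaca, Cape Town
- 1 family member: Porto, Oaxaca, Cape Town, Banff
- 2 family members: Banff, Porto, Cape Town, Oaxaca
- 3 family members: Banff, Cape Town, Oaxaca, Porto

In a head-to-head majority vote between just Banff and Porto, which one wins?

Voters preferring Banff to Porto: 7; preferring Porto to Banff: 16.
Porto wins the head-to-head.

Porto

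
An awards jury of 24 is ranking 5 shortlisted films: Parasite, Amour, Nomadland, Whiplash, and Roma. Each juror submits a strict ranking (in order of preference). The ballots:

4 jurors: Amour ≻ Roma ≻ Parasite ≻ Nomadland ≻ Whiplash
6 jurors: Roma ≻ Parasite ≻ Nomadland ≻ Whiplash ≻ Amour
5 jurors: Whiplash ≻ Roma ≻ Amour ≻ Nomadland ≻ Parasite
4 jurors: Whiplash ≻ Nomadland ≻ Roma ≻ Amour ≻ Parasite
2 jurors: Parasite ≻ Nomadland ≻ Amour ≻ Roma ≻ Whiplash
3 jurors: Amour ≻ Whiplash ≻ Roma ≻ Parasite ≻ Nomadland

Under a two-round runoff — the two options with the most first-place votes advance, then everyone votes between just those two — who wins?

Whiplash

Round 1 first-place votes: Parasite 2, Amour 7, Nomadland 0, Whiplash 9, Roma 6.
Whiplash and Amour advance.
Runoff: Whiplash is preferred to Amour by 15 voters; Amour by 9.
Whiplash wins the runoff.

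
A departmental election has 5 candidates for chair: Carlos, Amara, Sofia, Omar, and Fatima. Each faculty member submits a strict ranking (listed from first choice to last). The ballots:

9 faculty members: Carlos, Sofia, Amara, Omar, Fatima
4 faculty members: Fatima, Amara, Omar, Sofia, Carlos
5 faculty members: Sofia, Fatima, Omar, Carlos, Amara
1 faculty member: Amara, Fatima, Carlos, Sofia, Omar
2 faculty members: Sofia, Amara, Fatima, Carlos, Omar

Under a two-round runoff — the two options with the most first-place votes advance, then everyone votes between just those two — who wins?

Sofia

Round 1 first-place votes: Carlos 9, Amara 1, Sofia 7, Omar 0, Fatima 4.
Carlos and Sofia advance.
Runoff: Carlos is preferred to Sofia by 10 voters; Sofia by 11.
Sofia wins the runoff.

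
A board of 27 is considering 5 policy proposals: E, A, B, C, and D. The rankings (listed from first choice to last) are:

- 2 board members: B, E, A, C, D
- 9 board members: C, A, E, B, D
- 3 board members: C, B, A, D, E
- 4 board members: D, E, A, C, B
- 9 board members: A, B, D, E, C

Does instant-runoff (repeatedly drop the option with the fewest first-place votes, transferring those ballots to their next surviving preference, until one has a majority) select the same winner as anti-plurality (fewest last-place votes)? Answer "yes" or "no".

Instant-runoff — R1 E 0, A 9, B 2, C 12, D 4 (E out); R2 A 9, B 2, C 12, D 4 (B out); R3 A 11, C 12, D 4 (D out); R4 A 15, C 12 (A winner). Winner: A.
Anti-plurality — last-place votes: E 3, A 0, B 4, C 9, D 11. Winner: A.
The two methods agree.

yes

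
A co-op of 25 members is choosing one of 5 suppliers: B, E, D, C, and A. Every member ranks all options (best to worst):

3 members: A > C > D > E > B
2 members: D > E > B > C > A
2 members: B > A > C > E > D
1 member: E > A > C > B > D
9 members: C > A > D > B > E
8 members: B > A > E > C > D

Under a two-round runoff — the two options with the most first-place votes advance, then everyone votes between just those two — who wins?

C

Round 1 first-place votes: B 10, E 1, D 2, C 9, A 3.
B and C advance.
Runoff: B is preferred to C by 12 voters; C by 13.
C wins the runoff.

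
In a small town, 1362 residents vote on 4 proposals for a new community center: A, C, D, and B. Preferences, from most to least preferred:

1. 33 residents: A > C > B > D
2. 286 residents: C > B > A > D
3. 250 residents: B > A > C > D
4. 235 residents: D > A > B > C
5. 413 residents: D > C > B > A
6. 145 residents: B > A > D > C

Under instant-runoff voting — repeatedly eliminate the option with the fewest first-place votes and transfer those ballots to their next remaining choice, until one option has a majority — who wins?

B

Round 1: A 33, C 286, D 648, B 395. Eliminate A.
Round 2: C 319, D 648, B 395. Eliminate C.
Round 3: D 648, B 714. B has a majority.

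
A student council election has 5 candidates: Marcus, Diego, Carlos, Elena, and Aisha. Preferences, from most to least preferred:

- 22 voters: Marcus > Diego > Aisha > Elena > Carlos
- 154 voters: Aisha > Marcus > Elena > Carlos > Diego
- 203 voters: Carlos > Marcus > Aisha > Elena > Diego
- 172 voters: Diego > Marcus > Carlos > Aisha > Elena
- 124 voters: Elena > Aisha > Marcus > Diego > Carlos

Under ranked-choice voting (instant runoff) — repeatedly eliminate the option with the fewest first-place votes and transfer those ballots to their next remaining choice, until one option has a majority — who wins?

Round 1: Marcus 22, Diego 172, Carlos 203, Elena 124, Aisha 154. Eliminate Marcus.
Round 2: Diego 194, Carlos 203, Elena 124, Aisha 154. Eliminate Elena.
Round 3: Diego 194, Carlos 203, Aisha 278. Eliminate Diego.
Round 4: Carlos 375, Aisha 300. Carlos has a majority.

Carlos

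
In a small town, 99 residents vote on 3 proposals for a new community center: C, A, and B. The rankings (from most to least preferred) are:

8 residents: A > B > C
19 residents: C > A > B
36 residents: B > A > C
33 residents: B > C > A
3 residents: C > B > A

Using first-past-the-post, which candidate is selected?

First-place votes: C 22, A 8, B 69.
B has the most first-place votes.

B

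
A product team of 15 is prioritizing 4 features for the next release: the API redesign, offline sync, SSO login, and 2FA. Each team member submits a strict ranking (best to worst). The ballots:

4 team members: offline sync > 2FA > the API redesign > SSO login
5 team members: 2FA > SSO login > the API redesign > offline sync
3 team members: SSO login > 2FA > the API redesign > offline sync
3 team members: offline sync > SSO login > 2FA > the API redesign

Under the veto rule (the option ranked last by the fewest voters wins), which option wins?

Last-place votes: the API redesign 3, offline sync 8, SSO login 4, 2FA 0.
2FA is ranked last by the fewest voters, so 2FA wins.

2FA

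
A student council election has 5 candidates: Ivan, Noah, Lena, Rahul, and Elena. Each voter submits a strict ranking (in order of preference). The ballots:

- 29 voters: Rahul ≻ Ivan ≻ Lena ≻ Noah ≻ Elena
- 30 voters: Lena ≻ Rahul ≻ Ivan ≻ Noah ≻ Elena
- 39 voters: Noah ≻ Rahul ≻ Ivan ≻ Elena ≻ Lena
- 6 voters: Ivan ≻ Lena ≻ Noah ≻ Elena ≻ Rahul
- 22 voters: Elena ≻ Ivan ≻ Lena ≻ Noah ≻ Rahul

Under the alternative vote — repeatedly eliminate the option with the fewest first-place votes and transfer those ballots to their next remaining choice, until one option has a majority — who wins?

Lena

Round 1: Ivan 6, Noah 39, Lena 30, Rahul 29, Elena 22. Eliminate Ivan.
Round 2: Noah 39, Lena 36, Rahul 29, Elena 22. Eliminate Elena.
Round 3: Noah 39, Lena 58, Rahul 29. Eliminate Rahul.
Round 4: Noah 39, Lena 87. Lena has a majority.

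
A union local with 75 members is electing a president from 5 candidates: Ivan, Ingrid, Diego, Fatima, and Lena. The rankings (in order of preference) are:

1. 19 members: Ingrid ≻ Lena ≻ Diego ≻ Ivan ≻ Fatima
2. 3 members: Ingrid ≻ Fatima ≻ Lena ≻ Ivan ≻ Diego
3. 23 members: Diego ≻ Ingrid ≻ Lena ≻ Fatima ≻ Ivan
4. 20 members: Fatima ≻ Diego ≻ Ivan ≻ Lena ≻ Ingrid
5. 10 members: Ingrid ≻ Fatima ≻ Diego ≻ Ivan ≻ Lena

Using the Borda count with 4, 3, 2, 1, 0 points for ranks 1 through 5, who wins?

Ivan: 19·1 + 3·1 + 23·0 + 20·2 + 10·1 = 72
Ingrid: 19·4 + 3·4 + 23·3 + 20·0 + 10·4 = 197
Diego: 19·2 + 3·0 + 23·4 + 20·3 + 10·2 = 210
Fatima: 19·0 + 3·3 + 23·1 + 20·4 + 10·3 = 142
Lena: 19·3 + 3·2 + 23·2 + 20·1 + 10·0 = 129
Diego has the highest Borda score (210).

Diego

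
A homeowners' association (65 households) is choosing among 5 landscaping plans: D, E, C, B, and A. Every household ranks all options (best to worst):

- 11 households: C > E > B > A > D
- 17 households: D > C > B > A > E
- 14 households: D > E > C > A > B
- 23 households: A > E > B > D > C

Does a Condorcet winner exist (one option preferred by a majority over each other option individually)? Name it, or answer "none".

none

Checking pairwise contests:
E beats D 34–31.
A beats E 40–25.
D beats C 54–11.
E beats B 48–17.
C beats A 42–23.
Every option loses at least one head-to-head, so there is no Condorcet winner.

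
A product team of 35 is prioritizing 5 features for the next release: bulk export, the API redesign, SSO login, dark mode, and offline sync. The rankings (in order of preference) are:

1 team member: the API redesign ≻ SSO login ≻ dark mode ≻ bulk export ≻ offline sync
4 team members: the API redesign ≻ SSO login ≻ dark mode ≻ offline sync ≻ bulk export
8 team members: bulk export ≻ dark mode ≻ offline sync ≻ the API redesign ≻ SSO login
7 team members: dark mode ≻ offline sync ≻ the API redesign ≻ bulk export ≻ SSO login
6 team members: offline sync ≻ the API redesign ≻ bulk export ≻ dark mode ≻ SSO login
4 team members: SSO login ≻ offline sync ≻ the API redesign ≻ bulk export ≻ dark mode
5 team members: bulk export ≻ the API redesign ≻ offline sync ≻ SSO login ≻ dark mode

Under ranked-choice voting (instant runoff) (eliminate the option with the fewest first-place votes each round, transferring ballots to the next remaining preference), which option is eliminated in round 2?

the API redesign

Round 1: bulk export 13, the API redesign 5, SSO login 4, dark mode 7, offline sync 6. Eliminate SSO login.
Round 2: bulk export 13, the API redesign 5, dark mode 7, offline sync 10. Eliminate the API redesign.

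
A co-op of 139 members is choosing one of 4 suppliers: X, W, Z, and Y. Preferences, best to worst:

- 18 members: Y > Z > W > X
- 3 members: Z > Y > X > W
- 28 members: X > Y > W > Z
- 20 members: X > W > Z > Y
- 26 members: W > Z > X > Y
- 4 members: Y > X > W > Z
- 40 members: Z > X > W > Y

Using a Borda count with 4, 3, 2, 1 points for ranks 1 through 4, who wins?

X: 18·1 + 3·2 + 28·4 + 20·4 + 26·2 + 4·3 + 40·3 = 400
W: 18·2 + 3·1 + 28·2 + 20·3 + 26·4 + 4·2 + 40·2 = 347
Z: 18·3 + 3·4 + 28·1 + 20·2 + 26·3 + 4·1 + 40·4 = 376
Y: 18·4 + 3·3 + 28·3 + 20·1 + 26·1 + 4·4 + 40·1 = 267
X has the highest Borda score (400).

X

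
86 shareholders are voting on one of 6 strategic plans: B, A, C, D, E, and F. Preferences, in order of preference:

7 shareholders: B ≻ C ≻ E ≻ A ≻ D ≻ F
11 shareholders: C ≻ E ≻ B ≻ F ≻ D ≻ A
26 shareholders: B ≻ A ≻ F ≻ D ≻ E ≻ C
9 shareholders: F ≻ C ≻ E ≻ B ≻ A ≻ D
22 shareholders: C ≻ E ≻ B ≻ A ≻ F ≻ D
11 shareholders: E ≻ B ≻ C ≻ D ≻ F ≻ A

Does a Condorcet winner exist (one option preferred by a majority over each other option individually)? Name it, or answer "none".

Checking pairwise contests:
E beats B 53–33.
B beats A 86–0.
B beats C 44–42.
B beats D 86–0.
C beats E 49–37.
B beats F 77–9.
Every option loses at least one head-to-head, so there is no Condorcet winner.

none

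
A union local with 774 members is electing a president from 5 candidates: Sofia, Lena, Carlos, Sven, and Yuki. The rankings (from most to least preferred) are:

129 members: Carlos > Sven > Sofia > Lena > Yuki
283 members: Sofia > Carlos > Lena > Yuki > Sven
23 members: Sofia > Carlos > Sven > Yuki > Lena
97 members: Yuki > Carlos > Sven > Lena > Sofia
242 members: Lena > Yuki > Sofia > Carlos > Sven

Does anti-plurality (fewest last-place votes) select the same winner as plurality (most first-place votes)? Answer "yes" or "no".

no

Anti-plurality — last-place votes: Sofia 97, Lena 23, Carlos 0, Sven 525, Yuki 129. Winner: Carlos.
Plurality — first-place votes: Sofia 306, Lena 242, Carlos 129, Sven 0, Yuki 97. Winner: Sofia.
The two methods disagree.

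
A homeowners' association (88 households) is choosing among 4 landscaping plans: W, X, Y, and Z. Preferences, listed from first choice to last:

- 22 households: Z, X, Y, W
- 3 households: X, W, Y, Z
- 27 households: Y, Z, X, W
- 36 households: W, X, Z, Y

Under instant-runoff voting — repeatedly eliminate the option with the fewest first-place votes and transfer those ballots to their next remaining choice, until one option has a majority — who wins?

Round 1: W 36, X 3, Y 27, Z 22. Eliminate X.
Round 2: W 39, Y 27, Z 22. Eliminate Z.
Round 3: W 39, Y 49. Y has a majority.

Y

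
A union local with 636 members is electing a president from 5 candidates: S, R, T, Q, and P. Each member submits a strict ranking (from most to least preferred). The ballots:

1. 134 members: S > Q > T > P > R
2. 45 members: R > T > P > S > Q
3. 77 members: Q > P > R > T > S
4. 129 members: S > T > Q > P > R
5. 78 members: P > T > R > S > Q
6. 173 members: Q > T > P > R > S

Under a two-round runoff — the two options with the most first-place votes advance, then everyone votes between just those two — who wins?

Round 1 first-place votes: S 263, R 45, T 0, Q 250, P 78.
S and Q advance.
Runoff: S is preferred to Q by 386 voters; Q by 250.
S wins the runoff.

S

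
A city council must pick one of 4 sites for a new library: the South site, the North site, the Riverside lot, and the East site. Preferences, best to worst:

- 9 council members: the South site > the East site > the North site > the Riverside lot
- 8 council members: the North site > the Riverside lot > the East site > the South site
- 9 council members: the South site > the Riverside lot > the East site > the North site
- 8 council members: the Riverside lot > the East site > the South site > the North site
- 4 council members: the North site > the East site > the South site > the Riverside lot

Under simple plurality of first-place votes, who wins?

First-place votes: the South site 18, the North site 12, the Riverside lot 8, the East site 0.
the South site has the most first-place votes.

the South site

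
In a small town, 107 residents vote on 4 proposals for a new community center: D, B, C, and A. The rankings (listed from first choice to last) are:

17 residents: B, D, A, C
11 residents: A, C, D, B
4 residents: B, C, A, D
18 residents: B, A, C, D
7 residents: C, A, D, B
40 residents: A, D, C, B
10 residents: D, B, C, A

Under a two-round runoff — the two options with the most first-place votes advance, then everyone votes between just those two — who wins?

A

Round 1 first-place votes: D 10, B 39, C 7, A 51.
A and B advance.
Runoff: A is preferred to B by 58 voters; B by 49.
A wins the runoff.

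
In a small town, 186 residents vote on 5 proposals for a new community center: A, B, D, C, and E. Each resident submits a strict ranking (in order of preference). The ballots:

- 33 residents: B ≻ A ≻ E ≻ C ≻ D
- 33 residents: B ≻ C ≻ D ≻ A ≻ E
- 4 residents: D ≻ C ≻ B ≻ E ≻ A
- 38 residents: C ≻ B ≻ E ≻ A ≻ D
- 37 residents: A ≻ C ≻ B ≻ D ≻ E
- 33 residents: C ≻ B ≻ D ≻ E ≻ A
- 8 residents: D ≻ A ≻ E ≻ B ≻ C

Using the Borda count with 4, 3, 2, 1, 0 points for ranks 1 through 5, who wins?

A: 33·3 + 33·1 + 4·0 + 38·1 + 37·4 + 33·0 + 8·3 = 342
B: 33·4 + 33·4 + 4·2 + 38·3 + 37·2 + 33·3 + 8·1 = 567
D: 33·0 + 33·2 + 4·4 + 38·0 + 37·1 + 33·2 + 8·4 = 217
C: 33·1 + 33·3 + 4·3 + 38·4 + 37·3 + 33·4 + 8·0 = 539
E: 33·2 + 33·0 + 4·1 + 38·2 + 37·0 + 33·1 + 8·2 = 195
B has the highest Borda score (567).

B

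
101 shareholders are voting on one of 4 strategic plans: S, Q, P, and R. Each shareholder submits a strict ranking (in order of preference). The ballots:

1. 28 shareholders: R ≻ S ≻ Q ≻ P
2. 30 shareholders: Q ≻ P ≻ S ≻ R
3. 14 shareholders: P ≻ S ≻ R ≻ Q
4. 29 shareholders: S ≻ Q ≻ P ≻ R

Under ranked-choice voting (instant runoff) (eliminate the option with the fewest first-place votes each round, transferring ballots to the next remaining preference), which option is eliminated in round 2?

Round 1: S 29, Q 30, P 14, R 28. Eliminate P.
Round 2: S 43, Q 30, R 28. Eliminate R.

R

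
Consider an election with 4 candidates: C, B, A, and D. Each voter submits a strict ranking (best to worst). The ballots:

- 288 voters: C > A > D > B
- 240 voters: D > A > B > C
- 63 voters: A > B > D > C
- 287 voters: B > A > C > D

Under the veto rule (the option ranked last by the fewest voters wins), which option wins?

Last-place votes: C 303, B 288, A 0, D 287.
A is ranked last by the fewest voters, so A wins.

A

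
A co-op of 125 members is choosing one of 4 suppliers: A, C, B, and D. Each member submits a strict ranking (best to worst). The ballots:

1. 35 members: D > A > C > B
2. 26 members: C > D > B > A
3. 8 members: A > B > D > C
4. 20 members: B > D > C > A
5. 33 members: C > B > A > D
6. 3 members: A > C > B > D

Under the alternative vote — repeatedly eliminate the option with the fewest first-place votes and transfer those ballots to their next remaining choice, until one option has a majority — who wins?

D

Round 1: A 11, C 59, B 20, D 35. Eliminate A.
Round 2: C 62, B 28, D 35. Eliminate B.
Round 3: C 62, D 63. D has a majority.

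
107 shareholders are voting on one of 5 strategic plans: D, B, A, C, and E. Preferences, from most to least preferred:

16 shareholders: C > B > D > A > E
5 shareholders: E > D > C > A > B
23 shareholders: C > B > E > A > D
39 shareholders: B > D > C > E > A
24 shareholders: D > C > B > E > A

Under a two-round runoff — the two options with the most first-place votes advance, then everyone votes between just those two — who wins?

Round 1 first-place votes: D 24, B 39, A 0, C 39, E 5.
B and C advance.
Runoff: B is preferred to C by 39 voters; C by 68.
C wins the runoff.

C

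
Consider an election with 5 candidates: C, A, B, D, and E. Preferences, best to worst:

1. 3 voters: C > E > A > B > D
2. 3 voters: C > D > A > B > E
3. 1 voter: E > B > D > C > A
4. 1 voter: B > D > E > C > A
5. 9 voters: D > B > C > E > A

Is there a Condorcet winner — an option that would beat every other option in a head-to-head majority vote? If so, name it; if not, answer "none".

D vs C: 11–6 for D.
D vs A: 14–3 for D.
D vs B: 12–5 for D.
D vs E: 13–4 for D.
D beats every other option head-to-head.

D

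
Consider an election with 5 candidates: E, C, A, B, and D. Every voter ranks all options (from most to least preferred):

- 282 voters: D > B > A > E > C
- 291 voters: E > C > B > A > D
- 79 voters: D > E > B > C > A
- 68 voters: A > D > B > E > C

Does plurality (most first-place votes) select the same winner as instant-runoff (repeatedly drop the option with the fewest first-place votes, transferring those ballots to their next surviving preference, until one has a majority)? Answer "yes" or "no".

Plurality — first-place votes: E 291, C 0, A 68, B 0, D 361. Winner: D.
Instant-runoff — R1 E 291, C 0, A 68, B 0, D 361 (D winner). Winner: D.
The two methods agree.

yes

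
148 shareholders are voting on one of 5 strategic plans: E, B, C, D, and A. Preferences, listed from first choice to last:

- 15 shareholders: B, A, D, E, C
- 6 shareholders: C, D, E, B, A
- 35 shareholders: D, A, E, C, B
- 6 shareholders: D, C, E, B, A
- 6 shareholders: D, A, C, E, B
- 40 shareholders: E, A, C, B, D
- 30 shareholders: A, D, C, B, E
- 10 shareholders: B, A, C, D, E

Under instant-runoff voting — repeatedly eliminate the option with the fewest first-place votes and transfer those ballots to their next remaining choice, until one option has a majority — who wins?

A

Round 1: E 40, B 25, C 6, D 47, A 30. Eliminate C.
Round 2: E 40, B 25, D 53, A 30. Eliminate B.
Round 3: E 40, D 53, A 55. Eliminate E.
Round 4: D 53, A 95. A has a majority.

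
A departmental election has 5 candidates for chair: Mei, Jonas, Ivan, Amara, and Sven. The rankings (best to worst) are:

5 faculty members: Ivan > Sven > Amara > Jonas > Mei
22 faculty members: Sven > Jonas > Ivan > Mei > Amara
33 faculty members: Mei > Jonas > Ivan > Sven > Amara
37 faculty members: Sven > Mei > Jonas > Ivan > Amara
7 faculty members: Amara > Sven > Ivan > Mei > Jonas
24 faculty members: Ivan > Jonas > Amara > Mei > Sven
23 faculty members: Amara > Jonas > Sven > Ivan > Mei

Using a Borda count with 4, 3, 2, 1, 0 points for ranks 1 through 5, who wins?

Jonas

Mei: 5·0 + 22·1 + 33·4 + 37·3 + 7·1 + 24·1 + 23·0 = 296
Jonas: 5·1 + 22·3 + 33·3 + 37·2 + 7·0 + 24·3 + 23·3 = 385
Ivan: 5·4 + 22·2 + 33·2 + 37·1 + 7·2 + 24·4 + 23·1 = 300
Amara: 5·2 + 22·0 + 33·0 + 37·0 + 7·4 + 24·2 + 23·4 = 178
Sven: 5·3 + 22·4 + 33·1 + 37·4 + 7·3 + 24·0 + 23·2 = 351
Jonas has the highest Borda score (385).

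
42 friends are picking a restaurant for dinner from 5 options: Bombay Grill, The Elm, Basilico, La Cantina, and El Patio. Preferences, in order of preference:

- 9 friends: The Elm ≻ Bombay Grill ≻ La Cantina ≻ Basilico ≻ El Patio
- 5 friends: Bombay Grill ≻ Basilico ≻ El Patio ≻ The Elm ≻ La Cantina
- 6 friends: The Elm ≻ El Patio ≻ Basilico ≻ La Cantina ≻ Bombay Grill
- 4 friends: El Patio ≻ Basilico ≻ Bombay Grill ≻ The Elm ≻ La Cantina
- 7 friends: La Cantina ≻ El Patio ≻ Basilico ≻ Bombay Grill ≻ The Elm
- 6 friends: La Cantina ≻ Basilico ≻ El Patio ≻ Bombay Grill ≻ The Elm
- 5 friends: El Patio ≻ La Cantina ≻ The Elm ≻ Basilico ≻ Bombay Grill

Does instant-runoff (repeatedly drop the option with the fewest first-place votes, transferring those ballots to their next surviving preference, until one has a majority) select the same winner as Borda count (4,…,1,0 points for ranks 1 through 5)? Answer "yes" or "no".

Instant-runoff — R1 Bombay Grill 5, The Elm 15, Basilico 0, La Cantina 13, El Patio 9 (Basilico out); R2 Bombay Grill 5, The Elm 15, La Cantina 13, El Patio 9 (Bombay Grill out); R3 The Elm 15, La Cantina 13, El Patio 14 (La Cantina out); R4 The Elm 15, El Patio 27 (El Patio winner). Winner: El Patio.
Borda — scores: Bombay Grill 68, The Elm 79, Basilico 85, La Cantina 91, El Patio 97. Winner: El Patio.
The two methods agree.

yes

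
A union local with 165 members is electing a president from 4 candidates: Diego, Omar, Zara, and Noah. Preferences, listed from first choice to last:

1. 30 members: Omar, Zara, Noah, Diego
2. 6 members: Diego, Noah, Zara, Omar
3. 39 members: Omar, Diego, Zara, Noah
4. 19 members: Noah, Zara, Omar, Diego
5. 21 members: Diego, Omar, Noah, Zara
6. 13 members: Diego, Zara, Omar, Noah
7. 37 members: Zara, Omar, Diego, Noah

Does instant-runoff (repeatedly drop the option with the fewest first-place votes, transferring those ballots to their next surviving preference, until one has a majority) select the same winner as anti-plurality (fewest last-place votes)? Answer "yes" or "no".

yes

Instant-runoff — R1 Diego 40, Omar 69, Zara 37, Noah 19 (Noah out); R2 Diego 40, Omar 69, Zara 56 (Diego out); R3 Omar 90, Zara 75 (Omar winner). Winner: Omar.
Anti-plurality — last-place votes: Diego 49, Omar 6, Zara 21, Noah 89. Winner: Omar.
The two methods agree.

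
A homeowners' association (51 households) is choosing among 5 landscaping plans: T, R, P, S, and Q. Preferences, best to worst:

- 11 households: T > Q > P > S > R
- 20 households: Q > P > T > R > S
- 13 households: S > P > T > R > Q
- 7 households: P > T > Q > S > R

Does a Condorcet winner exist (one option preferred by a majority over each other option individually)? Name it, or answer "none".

Checking pairwise contests:
P beats T 40–11.
T beats R 51–0.
Q beats P 31–20.
T beats S 38–13.
T beats Q 31–20.
Every option loses at least one head-to-head, so there is no Condorcet winner.

none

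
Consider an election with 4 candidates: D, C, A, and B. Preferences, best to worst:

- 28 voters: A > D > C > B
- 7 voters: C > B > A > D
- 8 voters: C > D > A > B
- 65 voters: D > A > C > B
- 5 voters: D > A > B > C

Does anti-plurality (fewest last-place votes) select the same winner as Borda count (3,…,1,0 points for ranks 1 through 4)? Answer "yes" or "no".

Anti-plurality — last-place votes: D 7, C 5, A 0, B 101. Winner: A.
Borda — scores: D 282, C 138, A 239, B 19. Winner: D.
The two methods disagree.

no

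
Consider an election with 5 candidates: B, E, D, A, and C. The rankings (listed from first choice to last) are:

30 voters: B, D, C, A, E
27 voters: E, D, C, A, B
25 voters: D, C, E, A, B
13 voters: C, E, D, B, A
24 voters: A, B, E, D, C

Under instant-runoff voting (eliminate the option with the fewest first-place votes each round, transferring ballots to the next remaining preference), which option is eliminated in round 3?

D

Round 1: B 30, E 27, D 25, A 24, C 13. Eliminate C.
Round 2: B 30, E 40, D 25, A 24. Eliminate A.
Round 3: B 54, E 40, D 25. Eliminate D.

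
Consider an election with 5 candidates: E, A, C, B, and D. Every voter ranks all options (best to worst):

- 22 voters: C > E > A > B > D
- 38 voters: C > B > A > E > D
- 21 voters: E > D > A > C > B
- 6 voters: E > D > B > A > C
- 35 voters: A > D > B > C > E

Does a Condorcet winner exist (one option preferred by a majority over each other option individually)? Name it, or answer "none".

A

A vs E: 73–49 for A.
A vs C: 62–60 for A.
A vs B: 78–44 for A.
A vs D: 95–27 for A.
A beats every other option head-to-head.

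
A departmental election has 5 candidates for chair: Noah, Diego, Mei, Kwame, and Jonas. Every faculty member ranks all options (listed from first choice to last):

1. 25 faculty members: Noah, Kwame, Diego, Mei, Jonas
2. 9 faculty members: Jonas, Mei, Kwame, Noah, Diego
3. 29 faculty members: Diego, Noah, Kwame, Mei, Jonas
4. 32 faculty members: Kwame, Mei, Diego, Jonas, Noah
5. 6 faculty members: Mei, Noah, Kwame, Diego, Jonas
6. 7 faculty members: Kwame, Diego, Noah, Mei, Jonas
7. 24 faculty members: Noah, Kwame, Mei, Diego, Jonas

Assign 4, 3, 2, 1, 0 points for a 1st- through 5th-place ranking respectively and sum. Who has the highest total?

Kwame

Noah: 25·4 + 9·1 + 29·3 + 32·0 + 6·3 + 7·2 + 24·4 = 324
Diego: 25·2 + 9·0 + 29·4 + 32·2 + 6·1 + 7·3 + 24·1 = 281
Mei: 25·1 + 9·3 + 29·1 + 32·3 + 6·4 + 7·1 + 24·2 = 256
Kwame: 25·3 + 9·2 + 29·2 + 32·4 + 6·2 + 7·4 + 24·3 = 391
Jonas: 25·0 + 9·4 + 29·0 + 32·1 + 6·0 + 7·0 + 24·0 = 68
Kwame has the highest Borda score (391).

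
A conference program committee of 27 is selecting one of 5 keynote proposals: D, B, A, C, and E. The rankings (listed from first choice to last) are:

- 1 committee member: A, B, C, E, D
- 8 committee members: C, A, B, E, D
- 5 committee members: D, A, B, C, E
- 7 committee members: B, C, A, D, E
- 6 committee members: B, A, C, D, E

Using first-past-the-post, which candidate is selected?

B

First-place votes: D 5, B 13, A 1, C 8, E 0.
B has the most first-place votes.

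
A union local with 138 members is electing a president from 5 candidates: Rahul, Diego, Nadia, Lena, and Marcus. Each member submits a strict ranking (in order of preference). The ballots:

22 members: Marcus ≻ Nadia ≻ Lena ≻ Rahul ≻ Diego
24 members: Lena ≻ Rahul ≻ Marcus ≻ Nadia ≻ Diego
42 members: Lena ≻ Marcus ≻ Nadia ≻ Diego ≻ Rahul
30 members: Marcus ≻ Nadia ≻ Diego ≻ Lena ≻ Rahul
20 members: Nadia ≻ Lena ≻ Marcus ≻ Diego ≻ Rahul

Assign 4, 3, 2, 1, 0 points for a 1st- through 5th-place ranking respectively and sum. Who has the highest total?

Rahul: 22·1 + 24·3 + 42·0 + 30·0 + 20·0 = 94
Diego: 22·0 + 24·0 + 42·1 + 30·2 + 20·1 = 122
Nadia: 22·3 + 24·1 + 42·2 + 30·3 + 20·4 = 344
Lena: 22·2 + 24·4 + 42·4 + 30·1 + 20·3 = 398
Marcus: 22·4 + 24·2 + 42·3 + 30·4 + 20·2 = 422
Marcus has the highest Borda score (422).

Marcus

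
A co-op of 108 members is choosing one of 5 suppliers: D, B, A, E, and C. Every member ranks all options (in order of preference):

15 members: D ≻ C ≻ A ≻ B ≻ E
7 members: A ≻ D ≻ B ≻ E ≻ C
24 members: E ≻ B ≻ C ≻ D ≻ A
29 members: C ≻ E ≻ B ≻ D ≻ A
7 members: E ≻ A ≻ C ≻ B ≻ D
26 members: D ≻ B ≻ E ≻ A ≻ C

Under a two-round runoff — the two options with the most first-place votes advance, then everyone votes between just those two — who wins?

Round 1 first-place votes: D 41, B 0, A 7, E 31, C 29.
D and E advance.
Runoff: D is preferred to E by 48 voters; E by 60.
E wins the runoff.

E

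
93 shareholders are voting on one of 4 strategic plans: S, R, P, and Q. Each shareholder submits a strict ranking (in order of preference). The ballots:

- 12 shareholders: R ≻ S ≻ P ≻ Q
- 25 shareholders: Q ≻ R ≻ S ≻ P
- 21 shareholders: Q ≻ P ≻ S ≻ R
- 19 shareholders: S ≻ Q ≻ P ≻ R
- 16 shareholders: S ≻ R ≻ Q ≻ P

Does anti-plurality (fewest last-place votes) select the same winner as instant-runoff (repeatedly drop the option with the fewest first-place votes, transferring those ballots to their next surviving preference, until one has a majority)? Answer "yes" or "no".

yes

Anti-plurality — last-place votes: S 0, R 40, P 41, Q 12. Winner: S.
Instant-runoff — R1 S 35, R 12, P 0, Q 46 (P out); R2 S 35, R 12, Q 46 (R out); R3 S 47, Q 46 (S winner). Winner: S.
The two methods agree.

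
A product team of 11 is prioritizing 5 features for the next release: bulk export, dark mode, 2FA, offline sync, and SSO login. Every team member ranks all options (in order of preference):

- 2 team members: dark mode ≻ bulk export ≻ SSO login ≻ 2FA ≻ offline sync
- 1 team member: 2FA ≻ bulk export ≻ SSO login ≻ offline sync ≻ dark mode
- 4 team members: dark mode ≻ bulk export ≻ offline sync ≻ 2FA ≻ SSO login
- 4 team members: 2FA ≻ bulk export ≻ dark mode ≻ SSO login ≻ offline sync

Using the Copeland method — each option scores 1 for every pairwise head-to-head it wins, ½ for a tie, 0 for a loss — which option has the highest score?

dark mode

bulk export: beats 2FA, offline sync, and SSO login; loses to dark mode → score 3.
dark mode: beats bulk export, 2FA, offline sync, and SSO login → score 4.
2FA: beats offline sync and SSO login; loses to bulk export and dark mode → score 2.
offline sync: loses to bulk export, dark mode, 2FA, and SSO login → score 0.
SSO login: beats offline sync; loses to bulk export, dark mode, and 2FA → score 1.
dark mode has the best pairwise record.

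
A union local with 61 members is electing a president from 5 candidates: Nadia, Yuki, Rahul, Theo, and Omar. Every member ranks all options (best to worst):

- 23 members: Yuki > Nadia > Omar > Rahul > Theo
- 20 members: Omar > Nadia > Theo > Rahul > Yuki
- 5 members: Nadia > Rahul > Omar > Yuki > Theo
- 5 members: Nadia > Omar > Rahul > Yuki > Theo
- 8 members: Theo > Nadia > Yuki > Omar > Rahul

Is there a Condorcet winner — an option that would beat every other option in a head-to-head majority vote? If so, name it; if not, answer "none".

Nadia

Nadia vs Yuki: 38–23 for Nadia.
Nadia vs Rahul: 61–0 for Nadia.
Nadia vs Theo: 53–8 for Nadia.
Nadia vs Omar: 41–20 for Nadia.
Nadia beats every other option head-to-head.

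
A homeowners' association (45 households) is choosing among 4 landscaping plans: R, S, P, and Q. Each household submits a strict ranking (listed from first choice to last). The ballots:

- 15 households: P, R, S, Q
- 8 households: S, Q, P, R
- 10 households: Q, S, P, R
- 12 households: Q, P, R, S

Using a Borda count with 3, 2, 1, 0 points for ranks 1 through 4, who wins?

P

R: 15·2 + 8·0 + 10·0 + 12·1 = 42
S: 15·1 + 8·3 + 10·2 + 12·0 = 59
P: 15·3 + 8·1 + 10·1 + 12·2 = 87
Q: 15·0 + 8·2 + 10·3 + 12·3 = 82
P has the highest Borda score (87).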